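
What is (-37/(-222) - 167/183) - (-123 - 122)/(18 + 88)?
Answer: 5061/3233 ≈ 1.5654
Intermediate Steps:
(-37/(-222) - 167/183) - (-123 - 122)/(18 + 88) = (-37*(-1/222) - 167*1/183) - (-245)/106 = (⅙ - 167/183) - (-245)/106 = -91/122 - 1*(-245/106) = -91/122 + 245/106 = 5061/3233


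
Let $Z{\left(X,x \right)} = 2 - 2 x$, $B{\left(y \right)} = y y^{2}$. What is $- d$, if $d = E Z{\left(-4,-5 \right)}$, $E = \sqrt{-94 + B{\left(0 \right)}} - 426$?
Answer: $5112 - 12 i \sqrt{94} \approx 5112.0 - 116.34 i$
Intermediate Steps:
$B{\left(y \right)} = y^{3}$
$E = -426 + i \sqrt{94}$ ($E = \sqrt{-94 + 0^{3}} - 426 = \sqrt{-94 + 0} - 426 = \sqrt{-94} - 426 = i \sqrt{94} - 426 = -426 + i \sqrt{94} \approx -426.0 + 9.6954 i$)
$Z{\left(X,x \right)} = 2 - 2 x$
$d = -5112 + 12 i \sqrt{94}$ ($d = \left(-426 + i \sqrt{94}\right) \left(2 - -10\right) = \left(-426 + i \sqrt{94}\right) \left(2 + 10\right) = \left(-426 + i \sqrt{94}\right) 12 = -5112 + 12 i \sqrt{94} \approx -5112.0 + 116.34 i$)
$- d = - (-5112 + 12 i \sqrt{94}) = 5112 - 12 i \sqrt{94}$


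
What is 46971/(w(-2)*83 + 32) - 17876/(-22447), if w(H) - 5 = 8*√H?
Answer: 490632742015/24278697647 - 31188744*I*√2/1081601 ≈ 20.208 - 40.78*I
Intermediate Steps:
w(H) = 5 + 8*√H
46971/(w(-2)*83 + 32) - 17876/(-22447) = 46971/((5 + 8*√(-2))*83 + 32) - 17876/(-22447) = 46971/((5 + 8*(I*√2))*83 + 32) - 17876*(-1/22447) = 46971/((5 + 8*I*√2)*83 + 32) + 17876/22447 = 46971/((415 + 664*I*√2) + 32) + 17876/22447 = 46971/(447 + 664*I*√2) + 17876/22447 = 17876/22447 + 46971/(447 + 664*I*√2)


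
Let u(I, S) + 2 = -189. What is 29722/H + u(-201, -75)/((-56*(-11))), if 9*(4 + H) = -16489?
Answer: -167935043/10179400 ≈ -16.498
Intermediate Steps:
u(I, S) = -191 (u(I, S) = -2 - 189 = -191)
H = -16525/9 (H = -4 + (⅑)*(-16489) = -4 - 16489/9 = -16525/9 ≈ -1836.1)
29722/H + u(-201, -75)/((-56*(-11))) = 29722/(-16525/9) - 191/((-56*(-11))) = 29722*(-9/16525) - 191/616 = -267498/16525 - 191*1/616 = -267498/16525 - 191/616 = -167935043/10179400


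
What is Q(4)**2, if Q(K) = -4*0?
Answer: 0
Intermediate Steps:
Q(K) = 0
Q(4)**2 = 0**2 = 0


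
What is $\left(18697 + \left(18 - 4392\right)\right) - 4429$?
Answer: $9894$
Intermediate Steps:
$\left(18697 + \left(18 - 4392\right)\right) - 4429 = \left(18697 - 4374\right) - 4429 = 14323 - 4429 = 9894$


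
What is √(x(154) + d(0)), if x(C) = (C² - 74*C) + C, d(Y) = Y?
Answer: 9*√154 ≈ 111.69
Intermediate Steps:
x(C) = C² - 73*C
√(x(154) + d(0)) = √(154*(-73 + 154) + 0) = √(154*81 + 0) = √(12474 + 0) = √12474 = 9*√154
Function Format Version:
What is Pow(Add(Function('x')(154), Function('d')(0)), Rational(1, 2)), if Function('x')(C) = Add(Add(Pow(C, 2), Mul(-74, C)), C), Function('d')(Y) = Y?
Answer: Mul(9, Pow(154, Rational(1, 2))) ≈ 111.69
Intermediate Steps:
Function('x')(C) = Add(Pow(C, 2), Mul(-73, C))
Pow(Add(Function('x')(154), Function('d')(0)), Rational(1, 2)) = Pow(Add(Mul(154, Add(-73, 154)), 0), Rational(1, 2)) = Pow(Add(Mul(154, 81), 0), Rational(1, 2)) = Pow(Add(12474, 0), Rational(1, 2)) = Pow(12474, Rational(1, 2)) = Mul(9, Pow(154, Rational(1, 2)))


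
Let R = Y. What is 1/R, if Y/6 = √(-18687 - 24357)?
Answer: -I*√10761/129132 ≈ -0.00080333*I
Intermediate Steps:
Y = 12*I*√10761 (Y = 6*√(-18687 - 24357) = 6*√(-43044) = 6*(2*I*√10761) = 12*I*√10761 ≈ 1244.8*I)
R = 12*I*√10761 ≈ 1244.8*I
1/R = 1/(12*I*√10761) = -I*√10761/129132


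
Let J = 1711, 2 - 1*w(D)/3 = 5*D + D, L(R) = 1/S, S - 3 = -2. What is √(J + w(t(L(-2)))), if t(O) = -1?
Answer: √1735 ≈ 41.653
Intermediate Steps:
S = 1 (S = 3 - 2 = 1)
L(R) = 1 (L(R) = 1/1 = 1)
w(D) = 6 - 18*D (w(D) = 6 - 3*(5*D + D) = 6 - 18*D)
√(J + w(t(L(-2)))) = √(1711 + (6 - 18*(-1))) = √(1711 + (6 + 18)) = √(1711 + 24) = √1735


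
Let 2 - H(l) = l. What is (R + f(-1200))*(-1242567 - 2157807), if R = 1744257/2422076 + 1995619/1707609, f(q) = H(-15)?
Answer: -44274767474341247665/689326462714 ≈ -6.4229e+7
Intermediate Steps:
H(l) = 2 - l
f(q) = 17 (f(q) = 2 - 1*(-15) = 2 + 15 = 17)
R = 7812049836557/4135958776284 (R = 1744257*(1/2422076) + 1995619*(1/1707609) = 1744257/2422076 + 1995619/1707609 = 7812049836557/4135958776284 ≈ 1.8888)
(R + f(-1200))*(-1242567 - 2157807) = (7812049836557/4135958776284 + 17)*(-1242567 - 2157807) = (78123349033385/4135958776284)*(-3400374) = -44274767474341247665/689326462714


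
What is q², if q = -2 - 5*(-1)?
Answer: 9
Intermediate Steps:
q = 3 (q = -2 + 5 = 3)
q² = 3² = 9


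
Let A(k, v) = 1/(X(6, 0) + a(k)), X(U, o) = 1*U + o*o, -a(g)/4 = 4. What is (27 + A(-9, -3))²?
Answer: 72361/100 ≈ 723.61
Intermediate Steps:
a(g) = -16 (a(g) = -4*4 = -16)
X(U, o) = U + o²
A(k, v) = -⅒ (A(k, v) = 1/((6 + 0²) - 16) = 1/((6 + 0) - 16) = 1/(6 - 16) = 1/(-10) = -⅒)
(27 + A(-9, -3))² = (27 - ⅒)² = (269/10)² = 72361/100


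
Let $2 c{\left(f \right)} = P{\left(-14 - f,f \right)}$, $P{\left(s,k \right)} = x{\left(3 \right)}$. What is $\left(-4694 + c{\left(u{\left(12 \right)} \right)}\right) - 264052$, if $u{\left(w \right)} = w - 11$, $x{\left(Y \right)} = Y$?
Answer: $- \frac{537489}{2} \approx -2.6874 \cdot 10^{5}$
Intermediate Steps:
$u{\left(w \right)} = -11 + w$ ($u{\left(w \right)} = w - 11 = -11 + w$)
$P{\left(s,k \right)} = 3$
$c{\left(f \right)} = \frac{3}{2}$ ($c{\left(f \right)} = \frac{1}{2} \cdot 3 = \frac{3}{2}$)
$\left(-4694 + c{\left(u{\left(12 \right)} \right)}\right) - 264052 = \left(-4694 + \frac{3}{2}\right) - 264052 = - \frac{9385}{2} - 264052 = - \frac{537489}{2}$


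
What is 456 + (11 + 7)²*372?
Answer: 120984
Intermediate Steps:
456 + (11 + 7)²*372 = 456 + 18²*372 = 456 + 324*372 = 456 + 120528 = 120984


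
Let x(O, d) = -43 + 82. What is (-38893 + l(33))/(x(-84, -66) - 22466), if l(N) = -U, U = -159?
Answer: 38734/22427 ≈ 1.7271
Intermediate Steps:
x(O, d) = 39
l(N) = 159 (l(N) = -1*(-159) = 159)
(-38893 + l(33))/(x(-84, -66) - 22466) = (-38893 + 159)/(39 - 22466) = -38734/(-22427) = -38734*(-1/22427) = 38734/22427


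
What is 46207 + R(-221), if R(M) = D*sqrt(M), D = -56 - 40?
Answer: 46207 - 96*I*sqrt(221) ≈ 46207.0 - 1427.1*I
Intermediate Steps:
D = -96
R(M) = -96*sqrt(M)
46207 + R(-221) = 46207 - 96*I*sqrt(221)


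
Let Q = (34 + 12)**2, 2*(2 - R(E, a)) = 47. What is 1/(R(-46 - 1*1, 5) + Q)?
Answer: 2/4189 ≈ 0.00047744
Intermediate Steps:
R(E, a) = -43/2 (R(E, a) = 2 - 1/2*47 = 2 - 47/2 = -43/2)
Q = 2116 (Q = 46**2 = 2116)
1/(R(-46 - 1*1, 5) + Q) = 1/(-43/2 + 2116) = 1/(4189/2) = 2/4189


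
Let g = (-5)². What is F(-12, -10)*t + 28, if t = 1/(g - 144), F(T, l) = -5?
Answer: 3337/119 ≈ 28.042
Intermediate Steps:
g = 25
t = -1/119 (t = 1/(25 - 144) = 1/(-119) = -1/119 ≈ -0.0084034)
F(-12, -10)*t + 28 = -5*(-1/119) + 28 = 5/119 + 28 = 3337/119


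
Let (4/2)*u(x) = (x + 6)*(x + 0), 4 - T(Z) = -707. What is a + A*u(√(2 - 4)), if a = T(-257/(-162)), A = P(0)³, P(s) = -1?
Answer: 712 - 3*I*√2 ≈ 712.0 - 4.2426*I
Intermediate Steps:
T(Z) = 711 (T(Z) = 4 - 1*(-707) = 4 + 707 = 711)
u(x) = x*(6 + x)/2 (u(x) = ((x + 6)*(x + 0))/2 = ((6 + x)*x)/2 = (x*(6 + x))/2 = x*(6 + x)/2)
A = -1 (A = (-1)³ = -1)
a = 711
a + A*u(√(2 - 4)) = 711 - √(2 - 4)*(6 + √(2 - 4))/2 = 711 - √(-2)*(6 + √(-2))/2 = 711 - I*√2*(6 + I*√2)/2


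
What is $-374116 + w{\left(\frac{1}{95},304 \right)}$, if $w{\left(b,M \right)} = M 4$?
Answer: $-372900$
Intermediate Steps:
$w{\left(b,M \right)} = 4 M$
$-374116 + w{\left(\frac{1}{95},304 \right)} = -374116 + 4 \cdot 304 = -374116 + 1216 = -372900$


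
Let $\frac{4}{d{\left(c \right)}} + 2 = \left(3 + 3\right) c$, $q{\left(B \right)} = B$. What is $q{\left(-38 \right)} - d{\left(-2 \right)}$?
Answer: $- \frac{264}{7} \approx -37.714$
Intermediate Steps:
$d{\left(c \right)} = \frac{4}{-2 + 6 c}$ ($d{\left(c \right)} = \frac{4}{-2 + \left(3 + 3\right) c} = \frac{4}{-2 + 6 c}$)
$q{\left(-38 \right)} - d{\left(-2 \right)} = -38 - \frac{2}{-1 + 3 \left(-2\right)} = -38 - \frac{2}{-1 - 6} = -38 - \frac{2}{-7} = -38 - 2 \left(- \frac{1}{7}\right) = -38 - - \frac{2}{7} = -38 + \frac{2}{7} = - \frac{264}{7}$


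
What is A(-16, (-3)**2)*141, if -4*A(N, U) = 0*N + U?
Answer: -1269/4 ≈ -317.25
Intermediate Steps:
A(N, U) = -U/4 (A(N, U) = -(0*N + U)/4 = -(0 + U)/4 = -U/4)
A(-16, (-3)**2)*141 = -1/4*(-3)**2*141 = -1/4*9*141 = -9/4*141 = -1269/4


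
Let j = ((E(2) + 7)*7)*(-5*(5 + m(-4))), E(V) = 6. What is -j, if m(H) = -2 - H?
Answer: 3185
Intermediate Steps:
j = -3185 (j = ((6 + 7)*7)*(-5*(5 + (-2 - 1*(-4)))) = (13*7)*(-5*(5 + (-2 + 4))) = 91*(-5*(5 + 2)) = 91*(-5*7) = 91*(-35) = -3185)
-j = -1*(-3185) = 3185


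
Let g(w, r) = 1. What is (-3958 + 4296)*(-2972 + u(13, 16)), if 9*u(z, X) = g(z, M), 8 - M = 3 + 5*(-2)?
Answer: -9040486/9 ≈ -1.0045e+6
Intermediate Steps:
M = 15 (M = 8 - (3 + 5*(-2)) = 8 - (3 - 10) = 8 - 1*(-7) = 8 + 7 = 15)
u(z, X) = ⅑ (u(z, X) = (⅑)*1 = ⅑)
(-3958 + 4296)*(-2972 + u(13, 16)) = (-3958 + 4296)*(-2972 + ⅑) = 338*(-26747/9) = -9040486/9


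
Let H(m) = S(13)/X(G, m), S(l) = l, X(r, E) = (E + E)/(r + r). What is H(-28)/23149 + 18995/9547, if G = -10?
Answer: 6156634125/3094049042 ≈ 1.9898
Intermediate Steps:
X(r, E) = E/r (X(r, E) = (2*E)/((2*r)) = (2*E)*(1/(2*r)) = E/r)
H(m) = -130/m (H(m) = 13/((m/(-10))) = 13/((m*(-⅒))) = 13/((-m/10)) = 13*(-10/m) = -130/m)
H(-28)/23149 + 18995/9547 = -130/(-28)/23149 + 18995/9547 = -130*(-1/28)*(1/23149) + 18995*(1/9547) = (65/14)*(1/23149) + 18995/9547 = 65/324086 + 18995/9547 = 6156634125/3094049042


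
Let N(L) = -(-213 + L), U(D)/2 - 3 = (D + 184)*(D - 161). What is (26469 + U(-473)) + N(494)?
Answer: 392646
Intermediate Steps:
U(D) = 6 + 2*(-161 + D)*(184 + D) (U(D) = 6 + 2*((D + 184)*(D - 161)) = 6 + 2*((184 + D)*(-161 + D)) = 6 + 2*((-161 + D)*(184 + D)) = 6 + 2*(-161 + D)*(184 + D))
N(L) = 213 - L
(26469 + U(-473)) + N(494) = (26469 + (-59242 + 2*(-473)² + 46*(-473))) + (213 - 1*494) = (26469 + (-59242 + 2*223729 - 21758)) + (213 - 494) = (26469 + (-59242 + 447458 - 21758)) - 281 = (26469 + 366458) - 281 = 392927 - 281 = 392646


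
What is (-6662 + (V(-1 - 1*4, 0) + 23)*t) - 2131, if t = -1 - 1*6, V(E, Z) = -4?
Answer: -8926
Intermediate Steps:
t = -7 (t = -1 - 6 = -7)
(-6662 + (V(-1 - 1*4, 0) + 23)*t) - 2131 = (-6662 + (-4 + 23)*(-7)) - 2131 = (-6662 + 19*(-7)) - 2131 = (-6662 - 133) - 2131 = -6795 - 2131 = -8926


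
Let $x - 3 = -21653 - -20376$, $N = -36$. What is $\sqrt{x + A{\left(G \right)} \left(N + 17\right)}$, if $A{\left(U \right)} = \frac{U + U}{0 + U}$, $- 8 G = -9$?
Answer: $4 i \sqrt{82} \approx 36.222 i$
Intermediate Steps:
$G = \frac{9}{8}$ ($G = \left(- \frac{1}{8}\right) \left(-9\right) = \frac{9}{8} \approx 1.125$)
$A{\left(U \right)} = 2$ ($A{\left(U \right)} = \frac{2 U}{U} = 2$)
$x = -1274$ ($x = 3 - 1277 = -1274$)
$\sqrt{x + A{\left(G \right)} \left(N + 17\right)} = \sqrt{-1274 + 2 \left(-36 + 17\right)} = \sqrt{-1274 + 2 \left(-19\right)} = \sqrt{-1274 - 38} = \sqrt{-1312} = 4 i \sqrt{82}$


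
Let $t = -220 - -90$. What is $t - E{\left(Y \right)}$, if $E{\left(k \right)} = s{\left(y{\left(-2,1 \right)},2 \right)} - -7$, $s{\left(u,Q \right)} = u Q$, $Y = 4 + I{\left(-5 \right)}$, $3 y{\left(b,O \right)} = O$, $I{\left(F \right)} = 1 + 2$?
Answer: $- \frac{413}{3} \approx -137.67$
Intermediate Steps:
$I{\left(F \right)} = 3$
$y{\left(b,O \right)} = \frac{O}{3}$
$Y = 7$ ($Y = 4 + 3 = 7$)
$s{\left(u,Q \right)} = Q u$
$t = -130$ ($t = -220 + 90 = -130$)
$E{\left(k \right)} = \frac{23}{3}$ ($E{\left(k \right)} = 2 \cdot \frac{1}{3} \cdot 1 - -7 = 2 \cdot \frac{1}{3} + 7 = \frac{2}{3} + 7 = \frac{23}{3}$)
$t - E{\left(Y \right)} = -130 - \frac{23}{3} = - \frac{413}{3}$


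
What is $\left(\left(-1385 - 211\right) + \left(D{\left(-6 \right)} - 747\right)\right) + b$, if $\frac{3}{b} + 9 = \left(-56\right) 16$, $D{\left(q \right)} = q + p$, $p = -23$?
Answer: $- \frac{2146663}{905} \approx -2372.0$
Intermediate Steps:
$D{\left(q \right)} = -23 + q$ ($D{\left(q \right)} = q - 23 = -23 + q$)
$b = - \frac{3}{905}$ ($b = \frac{3}{-9 - 896} = \frac{3}{-905} = 3 \left(- \frac{1}{905}\right) = - \frac{3}{905} \approx -0.0033149$)
$\left(\left(-1385 - 211\right) + \left(D{\left(-6 \right)} - 747\right)\right) + b = \left(\left(-1385 - 211\right) - 776\right) - \frac{3}{905} = \left(-1596 - 776\right) - \frac{3}{905} = -2372 - \frac{3}{905} = - \frac{2146663}{905}$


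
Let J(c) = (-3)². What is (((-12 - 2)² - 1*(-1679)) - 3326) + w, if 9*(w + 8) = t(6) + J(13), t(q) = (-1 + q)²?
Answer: -13097/9 ≈ -1455.2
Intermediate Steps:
J(c) = 9
w = -38/9 (w = -8 + ((-1 + 6)² + 9)/9 = -8 + (5² + 9)/9 = -8 + (25 + 9)/9 = -8 + (⅑)*34 = -8 + 34/9 = -38/9 ≈ -4.2222)
(((-12 - 2)² - 1*(-1679)) - 3326) + w = (((-12 - 2)² - 1*(-1679)) - 3326) - 38/9 = (((-14)² + 1679) - 3326) - 38/9 = ((196 + 1679) - 3326) - 38/9 = (1875 - 3326) - 38/9 = -1451 - 38/9 = -13097/9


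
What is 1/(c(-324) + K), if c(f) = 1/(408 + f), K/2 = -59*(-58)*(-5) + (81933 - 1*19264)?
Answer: 84/7653913 ≈ 1.0975e-5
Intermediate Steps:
K = 91118 (K = 2*(-59*(-58)*(-5) + (81933 - 1*19264)) = 2*(3422*(-5) + (81933 - 19264)) = 2*(-17110 + 62669) = 2*45559 = 91118)
1/(c(-324) + K) = 1/(1/(408 - 324) + 91118) = 1/(1/84 + 91118) = 1/(7653913/84) = 84/7653913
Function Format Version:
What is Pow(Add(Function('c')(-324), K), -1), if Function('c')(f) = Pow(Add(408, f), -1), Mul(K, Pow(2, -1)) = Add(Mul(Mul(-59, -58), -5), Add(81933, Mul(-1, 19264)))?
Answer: Rational(84, 7653913) ≈ 1.0975e-5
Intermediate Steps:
K = 91118 (K = Mul(2, Add(Mul(Mul(-59, -58), -5), Add(81933, Mul(-1, 19264)))) = Mul(2, Add(Mul(3422, -5), Add(81933, -19264))) = Mul(2, Add(-17110, 62669)) = Mul(2, 45559) = 91118)
Pow(Add(Function('c')(-324), K), -1) = Pow(Add(Pow(Add(408, -324), -1), 91118), -1) = Pow(Add(Pow(84, -1), 91118), -1) = Pow(Add(Rational(1, 84), 91118), -1) = Pow(Rational(7653913, 84), -1) = Rational(84, 7653913)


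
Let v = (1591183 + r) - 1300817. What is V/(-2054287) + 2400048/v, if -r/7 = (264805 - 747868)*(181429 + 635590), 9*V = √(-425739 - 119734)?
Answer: 2400048/2762701834745 - I*√545473/18488583 ≈ 8.6873e-7 - 3.9947e-5*I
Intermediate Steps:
V = I*√545473/9 (V = √(-425739 - 119734)/9 = √(-545473)/9 = (I*√545473)/9 = I*√545473/9 ≈ 82.062*I)
r = 2762701544379 (r = -7*(264805 - 747868)*(181429 + 635590) = -(-3381441)*817019 = -7*(-394671649197) = 2762701544379)
v = 2762701834745 (v = (1591183 + 2762701544379) - 1300817 = 2762703135562 - 1300817 = 2762701834745)
V/(-2054287) + 2400048/v = (I*√545473/9)/(-2054287) + 2400048/2762701834745 = (I*√545473/9)*(-1/2054287) + 2400048*(1/2762701834745) = -I*√545473/18488583 + 2400048/2762701834745 = 2400048/2762701834745 - I*√545473/18488583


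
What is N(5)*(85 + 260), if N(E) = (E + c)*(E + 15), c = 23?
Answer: 193200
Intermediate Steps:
N(E) = (15 + E)*(23 + E) (N(E) = (E + 23)*(E + 15) = (23 + E)*(15 + E) = (15 + E)*(23 + E))
N(5)*(85 + 260) = (345 + 5² + 38*5)*(85 + 260) = (345 + 25 + 190)*345 = 560*345 = 193200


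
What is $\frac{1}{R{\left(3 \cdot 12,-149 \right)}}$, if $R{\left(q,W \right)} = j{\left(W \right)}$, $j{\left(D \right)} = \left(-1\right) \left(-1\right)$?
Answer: $1$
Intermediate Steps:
$j{\left(D \right)} = 1$
$R{\left(q,W \right)} = 1$
$\frac{1}{R{\left(3 \cdot 12,-149 \right)}} = 1^{-1} = 1$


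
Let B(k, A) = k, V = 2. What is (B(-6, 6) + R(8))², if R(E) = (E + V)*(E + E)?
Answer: 23716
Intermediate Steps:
R(E) = 2*E*(2 + E) (R(E) = (E + 2)*(E + E) = (2 + E)*(2*E) = 2*E*(2 + E))
(B(-6, 6) + R(8))² = (-6 + 2*8*(2 + 8))² = (-6 + 2*8*10)² = (-6 + 160)² = 154² = 23716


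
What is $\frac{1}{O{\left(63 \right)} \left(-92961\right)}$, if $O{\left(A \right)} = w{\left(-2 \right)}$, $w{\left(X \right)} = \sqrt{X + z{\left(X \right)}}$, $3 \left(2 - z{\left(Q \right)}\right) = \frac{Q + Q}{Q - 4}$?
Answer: $\frac{i \sqrt{2}}{61974} \approx 2.2819 \cdot 10^{-5} i$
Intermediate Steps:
$z{\left(Q \right)} = 2 - \frac{2 Q}{3 \left(-4 + Q\right)}$ ($z{\left(Q \right)} = 2 - \frac{\left(Q + Q\right) \frac{1}{Q - 4}}{3} = 2 - \frac{2 Q \frac{1}{-4 + Q}}{3} = 2 - \frac{2 Q}{3 \left(-4 + Q\right)}$)
$w{\left(X \right)} = \sqrt{X + \frac{4 \left(-6 + X\right)}{3 \left(-4 + X\right)}}$
$O{\left(A \right)} = \frac{i \sqrt{2}}{3}$ ($O{\left(A \right)} = \frac{\sqrt{3} \sqrt{\frac{-24 - -16 + 3 \left(-2\right)^{2}}{-4 - 2}}}{3} = \frac{\sqrt{3} \sqrt{\frac{-24 + 16 + 3 \cdot 4}{-6}}}{3} = \frac{\sqrt{3} \sqrt{- \frac{-24 + 16 + 12}{6}}}{3} = \frac{\sqrt{3} \sqrt{\left(- \frac{1}{6}\right) 4}}{3} = \frac{\sqrt{3} \sqrt{- \frac{2}{3}}}{3} = \frac{\sqrt{3} \frac{i \sqrt{6}}{3}}{3} = \frac{i \sqrt{2}}{3}$)
$\frac{1}{O{\left(63 \right)} \left(-92961\right)} = \frac{1}{\frac{i \sqrt{2}}{3} \left(-92961\right)} = - \frac{3 i \sqrt{2}}{2} \left(- \frac{1}{92961}\right) = \frac{i \sqrt{2}}{61974}$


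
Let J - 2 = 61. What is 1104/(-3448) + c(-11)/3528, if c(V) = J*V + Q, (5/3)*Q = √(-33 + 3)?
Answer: -12469/24136 + I*√30/5880 ≈ -0.51661 + 0.0009315*I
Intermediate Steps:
J = 63 (J = 2 + 61 = 63)
Q = 3*I*√30/5 (Q = 3*√(-33 + 3)/5 = 3*√(-30)/5 = 3*(I*√30)/5 = 3*I*√30/5 ≈ 3.2863*I)
c(V) = 63*V + 3*I*√30/5
1104/(-3448) + c(-11)/3528 = 1104/(-3448) + (63*(-11) + 3*I*√30/5)/3528 = 1104*(-1/3448) + (-693 + 3*I*√30/5)*(1/3528) = -138/431 + (-11/56 + I*√30/5880) = -12469/24136 + I*√30/5880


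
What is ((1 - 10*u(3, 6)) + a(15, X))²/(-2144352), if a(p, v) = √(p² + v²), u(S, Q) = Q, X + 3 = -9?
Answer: -275/153168 + 59*√41/357392 ≈ -0.00073836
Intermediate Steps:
X = -12 (X = -3 - 9 = -12)
((1 - 10*u(3, 6)) + a(15, X))²/(-2144352) = ((1 - 10*6) + √(15² + (-12)²))²/(-2144352) = ((1 - 60) + √(225 + 144))²*(-1/2144352) = (-59 + √369)²*(-1/2144352) = (-59 + 3*√41)²*(-1/2144352) = -(-59 + 3*√41)²/2144352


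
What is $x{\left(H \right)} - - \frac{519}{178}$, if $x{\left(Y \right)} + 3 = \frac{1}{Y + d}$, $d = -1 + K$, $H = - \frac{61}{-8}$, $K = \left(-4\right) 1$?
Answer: $\frac{1109}{3738} \approx 0.29668$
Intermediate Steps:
$K = -4$
$H = \frac{61}{8}$ ($H = \left(-61\right) \left(- \frac{1}{8}\right) = \frac{61}{8} \approx 7.625$)
$d = -5$ ($d = -1 - 4 = -5$)
$x{\left(Y \right)} = -3 + \frac{1}{-5 + Y}$ ($x{\left(Y \right)} = -3 + \frac{1}{Y - 5} = -3 + \frac{1}{-5 + Y}$)
$x{\left(H \right)} - - \frac{519}{178} = \frac{16 - \frac{183}{8}}{-5 + \frac{61}{8}} - - \frac{519}{178} = \frac{16 - \frac{183}{8}}{\frac{21}{8}} - \left(-519\right) \frac{1}{178} = \frac{8}{21} \left(- \frac{55}{8}\right) - - \frac{519}{178} = - \frac{55}{21} + \frac{519}{178} = \frac{1109}{3738}$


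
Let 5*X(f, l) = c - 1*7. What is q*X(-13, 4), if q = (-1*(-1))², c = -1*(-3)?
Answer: -⅘ ≈ -0.80000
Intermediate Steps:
c = 3
q = 1 (q = 1² = 1)
X(f, l) = -⅘ (X(f, l) = (3 - 1*7)/5 = (3 - 7)/5 = (⅕)*(-4) = -⅘)
q*X(-13, 4) = 1*(-⅘) = -⅘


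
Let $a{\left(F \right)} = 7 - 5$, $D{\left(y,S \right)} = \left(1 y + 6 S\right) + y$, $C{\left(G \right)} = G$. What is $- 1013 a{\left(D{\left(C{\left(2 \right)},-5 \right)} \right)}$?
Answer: $-2026$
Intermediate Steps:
$D{\left(y,S \right)} = 2 y + 6 S$ ($D{\left(y,S \right)} = \left(y + 6 S\right) + y = 2 y + 6 S$)
$a{\left(F \right)} = 2$ ($a{\left(F \right)} = 7 - 5 = 2$)
$- 1013 a{\left(D{\left(C{\left(2 \right)},-5 \right)} \right)} = \left(-1013\right) 2 = -2026$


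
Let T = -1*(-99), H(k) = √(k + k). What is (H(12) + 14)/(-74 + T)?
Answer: 14/25 + 2*√6/25 ≈ 0.75596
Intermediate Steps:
H(k) = √2*√k (H(k) = √(2*k) = √2*√k)
T = 99
(H(12) + 14)/(-74 + T) = (√2*√12 + 14)/(-74 + 99) = (√2*(2*√3) + 14)/25 = (2*√6 + 14)/25 = (14 + 2*√6)/25 = 14/25 + 2*√6/25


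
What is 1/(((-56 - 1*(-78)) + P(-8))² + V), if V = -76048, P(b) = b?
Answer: -1/75852 ≈ -1.3184e-5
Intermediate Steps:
1/(((-56 - 1*(-78)) + P(-8))² + V) = 1/(((-56 - 1*(-78)) - 8)² - 76048) = 1/(((-56 + 78) - 8)² - 76048) = 1/((22 - 8)² - 76048) = 1/(14² - 76048) = 1/(196 - 76048) = 1/(-75852) = -1/75852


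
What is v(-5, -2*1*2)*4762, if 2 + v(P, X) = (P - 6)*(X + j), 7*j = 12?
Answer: 771444/7 ≈ 1.1021e+5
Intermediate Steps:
j = 12/7 (j = (1/7)*12 = 12/7 ≈ 1.7143)
v(P, X) = -2 + (-6 + P)*(12/7 + X) (v(P, X) = -2 + (P - 6)*(X + 12/7) = -2 + (-6 + P)*(12/7 + X))
v(-5, -2*1*2)*4762 = (-86/7 - 6*(-2*1)*2 + (12/7)*(-5) - 5*(-2*1)*2)*4762 = (-86/7 - (-12)*2 - 60/7 - (-10)*2)*4762 = (-86/7 - 6*(-4) - 60/7 - 5*(-4))*4762 = (-86/7 + 24 - 60/7 + 20)*4762 = (162/7)*4762 = 771444/7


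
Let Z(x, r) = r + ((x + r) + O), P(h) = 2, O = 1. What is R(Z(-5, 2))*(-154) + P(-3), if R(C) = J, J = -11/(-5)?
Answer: -1684/5 ≈ -336.80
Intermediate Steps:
Z(x, r) = 1 + x + 2*r (Z(x, r) = r + ((x + r) + 1) = r + ((r + x) + 1) = r + (1 + r + x) = 1 + x + 2*r)
J = 11/5 (J = -11*(-⅕) = 11/5 ≈ 2.2000)
R(C) = 11/5
R(Z(-5, 2))*(-154) + P(-3) = (11/5)*(-154) + 2 = -1694/5 + 2 = -1684/5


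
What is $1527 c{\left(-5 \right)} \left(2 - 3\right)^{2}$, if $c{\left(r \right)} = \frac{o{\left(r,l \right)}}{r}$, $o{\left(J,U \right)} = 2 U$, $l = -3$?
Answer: $\frac{9162}{5} \approx 1832.4$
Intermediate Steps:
$c{\left(r \right)} = - \frac{6}{r}$ ($c{\left(r \right)} = \frac{2 \left(-3\right)}{r} = - \frac{6}{r}$)
$1527 c{\left(-5 \right)} \left(2 - 3\right)^{2} = 1527 - \frac{6}{-5} \left(2 - 3\right)^{2} = 1527 \left(-6\right) \left(- \frac{1}{5}\right) \left(-1\right)^{2} = 1527 \cdot \frac{6}{5} \cdot 1 = 1527 \cdot \frac{6}{5} = \frac{9162}{5}$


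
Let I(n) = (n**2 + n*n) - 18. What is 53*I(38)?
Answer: 152110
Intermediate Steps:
I(n) = -18 + 2*n**2 (I(n) = (n**2 + n**2) - 18 = 2*n**2 - 18 = -18 + 2*n**2)
53*I(38) = 53*(-18 + 2*38**2) = 53*(-18 + 2*1444) = 53*(-18 + 2888) = 53*2870 = 152110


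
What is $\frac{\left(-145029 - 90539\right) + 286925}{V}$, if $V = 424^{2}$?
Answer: $\frac{969}{3392} \approx 0.28567$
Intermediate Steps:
$V = 179776$
$\frac{\left(-145029 - 90539\right) + 286925}{V} = \frac{\left(-145029 - 90539\right) + 286925}{179776} = \left(-235568 + 286925\right) \frac{1}{179776} = 51357 \cdot \frac{1}{179776} = \frac{969}{3392}$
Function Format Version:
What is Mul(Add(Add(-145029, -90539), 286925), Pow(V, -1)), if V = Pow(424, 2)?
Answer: Rational(969, 3392) ≈ 0.28567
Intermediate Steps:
V = 179776
Mul(Add(Add(-145029, -90539), 286925), Pow(V, -1)) = Mul(Add(Add(-145029, -90539), 286925), Pow(179776, -1)) = Mul(Add(-235568, 286925), Rational(1, 179776)) = Mul(51357, Rational(1, 179776)) = Rational(969, 3392)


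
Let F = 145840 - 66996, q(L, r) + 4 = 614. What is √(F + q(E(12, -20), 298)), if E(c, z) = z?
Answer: √79454 ≈ 281.88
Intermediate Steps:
q(L, r) = 610 (q(L, r) = -4 + 614 = 610)
F = 78844
√(F + q(E(12, -20), 298)) = √(78844 + 610) = √79454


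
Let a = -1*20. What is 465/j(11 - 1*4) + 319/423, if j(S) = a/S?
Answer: -274097/1692 ≈ -162.00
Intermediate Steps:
a = -20
j(S) = -20/S
465/j(11 - 1*4) + 319/423 = 465/((-20/(11 - 1*4))) + 319/423 = 465/((-20/(11 - 4))) + 319*(1/423) = 465/((-20/7)) + 319/423 = 465/((-20*⅐)) + 319/423 = 465/(-20/7) + 319/423 = 465*(-7/20) + 319/423 = -651/4 + 319/423 = -274097/1692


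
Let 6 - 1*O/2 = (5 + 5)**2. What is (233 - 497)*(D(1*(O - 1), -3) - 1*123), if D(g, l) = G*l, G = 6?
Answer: 37224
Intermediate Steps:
O = -188 (O = 12 - 2*(5 + 5)**2 = 12 - 2*10**2 = 12 - 2*100 = 12 - 200 = -188)
D(g, l) = 6*l
(233 - 497)*(D(1*(O - 1), -3) - 1*123) = (233 - 497)*(6*(-3) - 1*123) = -264*(-18 - 123) = -264*(-141) = 37224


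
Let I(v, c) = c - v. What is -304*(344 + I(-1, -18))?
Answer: -99408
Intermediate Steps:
-304*(344 + I(-1, -18)) = -304*(344 + (-18 - 1*(-1))) = -304*(344 + (-18 + 1)) = -304*(344 - 17) = -304*327 = -99408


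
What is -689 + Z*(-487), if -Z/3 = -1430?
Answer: -2089919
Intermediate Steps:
Z = 4290 (Z = -3*(-1430) = 4290)
-689 + Z*(-487) = -689 + 4290*(-487) = -689 - 2089230 = -2089919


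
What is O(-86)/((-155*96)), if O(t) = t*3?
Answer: 43/2480 ≈ 0.017339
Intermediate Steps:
O(t) = 3*t
O(-86)/((-155*96)) = (3*(-86))/((-155*96)) = -258/(-14880) = -258*(-1/14880) = 43/2480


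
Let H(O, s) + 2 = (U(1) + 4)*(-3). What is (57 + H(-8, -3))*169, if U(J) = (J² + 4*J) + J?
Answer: 4225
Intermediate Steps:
U(J) = J² + 5*J
H(O, s) = -32 (H(O, s) = -2 + (1*(5 + 1) + 4)*(-3) = -2 + (1*6 + 4)*(-3) = -2 + (6 + 4)*(-3) = -2 + 10*(-3) = -2 - 30 = -32)
(57 + H(-8, -3))*169 = (57 - 32)*169 = 25*169 = 4225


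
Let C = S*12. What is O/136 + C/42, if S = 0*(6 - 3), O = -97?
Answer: -97/136 ≈ -0.71323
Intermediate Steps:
S = 0 (S = 0*3 = 0)
C = 0 (C = 0*12 = 0)
O/136 + C/42 = -97/136 + 0/42 = -97*1/136 + 0*(1/42) = -97/136 + 0 = -97/136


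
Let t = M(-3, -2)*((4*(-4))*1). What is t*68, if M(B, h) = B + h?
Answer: 5440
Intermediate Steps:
t = 80 (t = (-3 - 2)*((4*(-4))*1) = -(-80) = -5*(-16) = 80)
t*68 = 80*68 = 5440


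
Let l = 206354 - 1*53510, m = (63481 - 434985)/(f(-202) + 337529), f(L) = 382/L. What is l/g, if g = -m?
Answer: 93044434587/670034 ≈ 1.3887e+5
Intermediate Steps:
m = -2680136/2435017 (m = (63481 - 434985)/(382/(-202) + 337529) = -371504/(382*(-1/202) + 337529) = -371504/(-191/101 + 337529) = -371504/34090238/101 = -371504*101/34090238 = -2680136/2435017 ≈ -1.1007)
l = 152844 (l = 206354 - 53510 = 152844)
g = 2680136/2435017 (g = -1*(-2680136/2435017) = 2680136/2435017 ≈ 1.1007)
l/g = 152844/(2680136/2435017) = 152844*(2435017/2680136) = 93044434587/670034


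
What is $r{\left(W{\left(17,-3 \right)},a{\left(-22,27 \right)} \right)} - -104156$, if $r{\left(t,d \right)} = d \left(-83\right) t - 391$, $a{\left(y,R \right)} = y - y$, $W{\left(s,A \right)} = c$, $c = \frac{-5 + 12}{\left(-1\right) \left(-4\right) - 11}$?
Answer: $103765$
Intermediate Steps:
$c = -1$ ($c = \frac{7}{4 - 11} = \frac{7}{-7} = 7 \left(- \frac{1}{7}\right) = -1$)
$W{\left(s,A \right)} = -1$
$a{\left(y,R \right)} = 0$
$r{\left(t,d \right)} = -391 - 83 d t$ ($r{\left(t,d \right)} = - 83 d t - 391 = -391 - 83 d t$)
$r{\left(W{\left(17,-3 \right)},a{\left(-22,27 \right)} \right)} - -104156 = \left(-391 - 0 \left(-1\right)\right) - -104156 = \left(-391 + 0\right) + 104156 = -391 + 104156 = 103765$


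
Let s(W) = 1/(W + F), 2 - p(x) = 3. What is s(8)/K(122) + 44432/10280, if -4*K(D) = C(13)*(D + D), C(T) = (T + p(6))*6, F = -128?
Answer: 585436289/135449280 ≈ 4.3222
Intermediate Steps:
p(x) = -1 (p(x) = 2 - 1*3 = 2 - 3 = -1)
C(T) = -6 + 6*T (C(T) = (T - 1)*6 = (-1 + T)*6 = -6 + 6*T)
s(W) = 1/(-128 + W) (s(W) = 1/(W - 128) = 1/(-128 + W))
K(D) = -36*D (K(D) = -(-6 + 6*13)*(D + D)/4 = -(-6 + 78)*2*D/4 = -18*2*D = -36*D)
s(8)/K(122) + 44432/10280 = 1/((-128 + 8)*((-36*122))) + 44432/10280 = 1/(-120*(-4392)) + 44432*(1/10280) = -1/120*(-1/4392) + 5554/1285 = 1/527040 + 5554/1285 = 585436289/135449280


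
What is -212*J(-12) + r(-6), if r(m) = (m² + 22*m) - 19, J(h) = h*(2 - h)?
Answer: 35501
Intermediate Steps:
r(m) = -19 + m² + 22*m
-212*J(-12) + r(-6) = -(-2544)*(2 - 1*(-12)) + (-19 + (-6)² + 22*(-6)) = -(-2544)*(2 + 12) + (-19 + 36 - 132) = -(-2544)*14 - 115 = -212*(-168) - 115 = 35616 - 115 = 35501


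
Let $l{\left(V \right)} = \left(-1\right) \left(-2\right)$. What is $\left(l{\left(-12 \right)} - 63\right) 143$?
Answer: $-8723$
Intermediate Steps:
$l{\left(V \right)} = 2$
$\left(l{\left(-12 \right)} - 63\right) 143 = \left(2 - 63\right) 143 = \left(-61\right) 143 = -8723$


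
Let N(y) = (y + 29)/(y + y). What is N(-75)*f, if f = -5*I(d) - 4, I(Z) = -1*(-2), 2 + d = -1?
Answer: -322/75 ≈ -4.2933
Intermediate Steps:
d = -3 (d = -2 - 1 = -3)
I(Z) = 2
N(y) = (29 + y)/(2*y) (N(y) = (29 + y)/((2*y)) = (29 + y)*(1/(2*y)) = (29 + y)/(2*y))
f = -14 (f = -5*2 - 4 = -10 - 4 = -14)
N(-75)*f = ((½)*(29 - 75)/(-75))*(-14) = ((½)*(-1/75)*(-46))*(-14) = (23/75)*(-14) = -322/75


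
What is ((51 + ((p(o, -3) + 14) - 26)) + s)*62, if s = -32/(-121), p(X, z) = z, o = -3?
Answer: 272056/121 ≈ 2248.4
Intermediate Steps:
s = 32/121 (s = -32*(-1/121) = 32/121 ≈ 0.26446)
((51 + ((p(o, -3) + 14) - 26)) + s)*62 = ((51 + ((-3 + 14) - 26)) + 32/121)*62 = ((51 + (11 - 26)) + 32/121)*62 = ((51 - 15) + 32/121)*62 = (36 + 32/121)*62 = (4388/121)*62 = 272056/121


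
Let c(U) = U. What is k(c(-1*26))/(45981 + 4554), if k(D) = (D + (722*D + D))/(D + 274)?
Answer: -2353/1566585 ≈ -0.0015020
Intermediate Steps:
k(D) = 724*D/(274 + D) (k(D) = (D + 723*D)/(274 + D) = (724*D)/(274 + D) = 724*D/(274 + D))
k(c(-1*26))/(45981 + 4554) = (724*(-1*26)/(274 - 1*26))/(45981 + 4554) = (724*(-26)/(274 - 26))/50535 = (724*(-26)/248)*(1/50535) = (724*(-26)*(1/248))*(1/50535) = -2353/31*1/50535 = -2353/1566585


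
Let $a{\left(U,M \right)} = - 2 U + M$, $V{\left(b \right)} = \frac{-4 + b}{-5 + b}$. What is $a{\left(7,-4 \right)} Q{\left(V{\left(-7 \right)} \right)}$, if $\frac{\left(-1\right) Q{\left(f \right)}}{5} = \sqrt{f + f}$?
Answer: $15 \sqrt{66} \approx 121.86$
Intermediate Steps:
$V{\left(b \right)} = \frac{-4 + b}{-5 + b}$
$Q{\left(f \right)} = - 5 \sqrt{2} \sqrt{f}$ ($Q{\left(f \right)} = - 5 \sqrt{f + f} = - 5 \sqrt{2 f} = - 5 \sqrt{2} \sqrt{f}$)
$a{\left(U,M \right)} = M - 2 U$
$a{\left(7,-4 \right)} Q{\left(V{\left(-7 \right)} \right)} = \left(-4 - 14\right) \left(- 5 \sqrt{2} \sqrt{\frac{-4 - 7}{-5 - 7}}\right) = \left(-4 - 14\right) \left(- 5 \sqrt{2} \sqrt{\frac{1}{-12} \left(-11\right)}\right) = - 18 \left(- 5 \sqrt{2} \sqrt{\left(- \frac{1}{12}\right) \left(-11\right)}\right) = - 18 \left(- 5 \sqrt{2} \sqrt{\frac{11}{12}}\right) = - 18 \left(- 5 \sqrt{2} \frac{\sqrt{33}}{6}\right) = - 18 \left(- \frac{5 \sqrt{66}}{6}\right) = 15 \sqrt{66}$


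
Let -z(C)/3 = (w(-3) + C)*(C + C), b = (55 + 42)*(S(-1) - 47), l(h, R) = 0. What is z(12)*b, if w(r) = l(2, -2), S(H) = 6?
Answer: 3436128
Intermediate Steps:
w(r) = 0
b = -3977 (b = (55 + 42)*(6 - 47) = 97*(-41) = -3977)
z(C) = -6*C² (z(C) = -3*(0 + C)*(C + C) = -3*C*2*C = -6*C²)
z(12)*b = -6*12²*(-3977) = -6*144*(-3977) = -864*(-3977) = 3436128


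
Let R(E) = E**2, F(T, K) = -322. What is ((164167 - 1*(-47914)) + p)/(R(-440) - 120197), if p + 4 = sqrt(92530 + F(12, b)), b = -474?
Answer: 212077/73403 + 4*sqrt(5763)/73403 ≈ 2.8934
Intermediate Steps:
p = -4 + 4*sqrt(5763) (p = -4 + sqrt(92530 - 322) = -4 + sqrt(92208) = -4 + 4*sqrt(5763) ≈ 299.66)
((164167 - 1*(-47914)) + p)/(R(-440) - 120197) = ((164167 - 1*(-47914)) + (-4 + 4*sqrt(5763)))/((-440)**2 - 120197) = ((164167 + 47914) + (-4 + 4*sqrt(5763)))/(193600 - 120197) = (212081 + (-4 + 4*sqrt(5763)))/73403 = (212077 + 4*sqrt(5763))*(1/73403) = 212077/73403 + 4*sqrt(5763)/73403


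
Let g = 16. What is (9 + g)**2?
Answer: 625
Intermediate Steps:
(9 + g)**2 = (9 + 16)**2 = 25**2 = 625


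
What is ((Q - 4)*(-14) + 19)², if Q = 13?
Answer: 11449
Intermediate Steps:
((Q - 4)*(-14) + 19)² = ((13 - 4)*(-14) + 19)² = (9*(-14) + 19)² = (-126 + 19)² = (-107)² = 11449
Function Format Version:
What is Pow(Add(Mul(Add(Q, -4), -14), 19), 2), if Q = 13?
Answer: 11449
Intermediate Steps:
Pow(Add(Mul(Add(Q, -4), -14), 19), 2) = Pow(Add(Mul(Add(13, -4), -14), 19), 2) = Pow(Add(Mul(9, -14), 19), 2) = Pow(Add(-126, 19), 2) = Pow(-107, 2) = 11449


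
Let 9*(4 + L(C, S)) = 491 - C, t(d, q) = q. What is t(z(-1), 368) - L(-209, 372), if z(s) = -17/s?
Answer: 2648/9 ≈ 294.22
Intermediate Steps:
L(C, S) = 455/9 - C/9 (L(C, S) = -4 + (491 - C)/9 = -4 + (491/9 - C/9) = 455/9 - C/9)
t(z(-1), 368) - L(-209, 372) = 368 - (455/9 - ⅑*(-209)) = 368 - (455/9 + 209/9) = 368 - 1*664/9 = 368 - 664/9 = 2648/9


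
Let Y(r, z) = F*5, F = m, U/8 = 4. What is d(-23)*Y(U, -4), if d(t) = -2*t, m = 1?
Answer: 230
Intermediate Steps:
U = 32 (U = 8*4 = 32)
F = 1
Y(r, z) = 5 (Y(r, z) = 1*5 = 5)
d(-23)*Y(U, -4) = -2*(-23)*5 = 46*5 = 230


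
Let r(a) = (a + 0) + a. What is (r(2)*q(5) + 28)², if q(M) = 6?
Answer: 2704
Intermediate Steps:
r(a) = 2*a (r(a) = a + a = 2*a)
(r(2)*q(5) + 28)² = ((2*2)*6 + 28)² = (4*6 + 28)² = (24 + 28)² = 52² = 2704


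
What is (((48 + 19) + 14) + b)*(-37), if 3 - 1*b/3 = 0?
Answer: -3330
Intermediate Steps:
b = 9 (b = 9 - 3*0 = 9 + 0 = 9)
(((48 + 19) + 14) + b)*(-37) = (((48 + 19) + 14) + 9)*(-37) = ((67 + 14) + 9)*(-37) = (81 + 9)*(-37) = 90*(-37) = -3330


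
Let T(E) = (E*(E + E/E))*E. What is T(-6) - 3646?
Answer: -3826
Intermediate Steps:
T(E) = E²*(1 + E) (T(E) = (E*(E + 1))*E = (E*(1 + E))*E = E²*(1 + E))
T(-6) - 3646 = (-6)²*(1 - 6) - 3646 = 36*(-5) - 3646 = -180 - 3646 = -3826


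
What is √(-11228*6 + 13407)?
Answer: I*√53961 ≈ 232.3*I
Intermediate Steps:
√(-11228*6 + 13407) = √(-67368 + 13407) = √(-53961) = I*√53961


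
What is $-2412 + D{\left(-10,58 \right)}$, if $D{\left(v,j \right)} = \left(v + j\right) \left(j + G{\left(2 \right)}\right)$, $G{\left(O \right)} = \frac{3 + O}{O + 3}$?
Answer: $420$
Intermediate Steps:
$G{\left(O \right)} = 1$ ($G{\left(O \right)} = \frac{3 + O}{3 + O} = 1$)
$D{\left(v,j \right)} = \left(1 + j\right) \left(j + v\right)$ ($D{\left(v,j \right)} = \left(v + j\right) \left(j + 1\right) = \left(j + v\right) \left(1 + j\right) = \left(1 + j\right) \left(j + v\right)$)
$-2412 + D{\left(-10,58 \right)} = -2412 + \left(58 - 10 + 58^{2} + 58 \left(-10\right)\right) = -2412 + \left(58 - 10 + 3364 - 580\right) = -2412 + 2832 = 420$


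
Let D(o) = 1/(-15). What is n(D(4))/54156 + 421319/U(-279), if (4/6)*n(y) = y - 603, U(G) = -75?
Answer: -2535224401/451300 ≈ -5617.6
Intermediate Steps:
D(o) = -1/15
n(y) = -1809/2 + 3*y/2 (n(y) = 3*(y - 603)/2 = 3*(-603 + y)/2 = -1809/2 + 3*y/2)
n(D(4))/54156 + 421319/U(-279) = (-1809/2 + (3/2)*(-1/15))/54156 + 421319/(-75) = (-1809/2 - ⅒)*(1/54156) + 421319*(-1/75) = -4523/5*1/54156 - 421319/75 = -4523/270780 - 421319/75 = -2535224401/451300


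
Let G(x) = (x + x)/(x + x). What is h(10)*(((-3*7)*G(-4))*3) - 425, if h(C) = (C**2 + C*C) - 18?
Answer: -11891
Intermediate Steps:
G(x) = 1 (G(x) = (2*x)/((2*x)) = (2*x)*(1/(2*x)) = 1)
h(C) = -18 + 2*C**2 (h(C) = (C**2 + C**2) - 18 = 2*C**2 - 18 = -18 + 2*C**2)
h(10)*(((-3*7)*G(-4))*3) - 425 = (-18 + 2*10**2)*((-3*7*1)*3) - 425 = (-18 + 2*100)*(-21*1*3) - 425 = (-18 + 200)*(-21*3) - 425 = 182*(-63) - 425 = -11466 - 425 = -11891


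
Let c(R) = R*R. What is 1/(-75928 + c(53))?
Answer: -1/73119 ≈ -1.3676e-5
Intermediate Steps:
c(R) = R**2
1/(-75928 + c(53)) = 1/(-75928 + 53**2) = 1/(-75928 + 2809) = 1/(-73119) = -1/73119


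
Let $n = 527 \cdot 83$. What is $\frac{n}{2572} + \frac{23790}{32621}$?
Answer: $\frac{1488063041}{83901212} \approx 17.736$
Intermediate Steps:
$n = 43741$
$\frac{n}{2572} + \frac{23790}{32621} = \frac{43741}{2572} + \frac{23790}{32621} = \frac{1488063041}{83901212}$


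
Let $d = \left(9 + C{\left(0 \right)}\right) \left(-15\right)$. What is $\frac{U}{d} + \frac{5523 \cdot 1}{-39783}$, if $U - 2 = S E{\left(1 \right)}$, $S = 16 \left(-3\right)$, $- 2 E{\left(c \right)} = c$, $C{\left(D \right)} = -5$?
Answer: $- \frac{227623}{397830} \approx -0.57216$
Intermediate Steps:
$E{\left(c \right)} = - \frac{c}{2}$
$S = -48$
$U = 26$ ($U = 2 - 48 \left(\left(- \frac{1}{2}\right) 1\right) = 2 - -24 = 2 + 24 = 26$)
$d = -60$ ($d = \left(9 - 5\right) \left(-15\right) = 4 \left(-15\right) = -60$)
$\frac{U}{d} + \frac{5523 \cdot 1}{-39783} = \frac{26}{-60} + \frac{5523 \cdot 1}{-39783} = 26 \left(- \frac{1}{60}\right) + 5523 \left(- \frac{1}{39783}\right) = - \frac{13}{30} - \frac{1841}{13261} = - \frac{227623}{397830}$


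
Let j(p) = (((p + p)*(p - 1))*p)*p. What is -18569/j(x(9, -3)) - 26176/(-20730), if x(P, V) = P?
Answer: -13269751/40299120 ≈ -0.32928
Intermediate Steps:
j(p) = 2*p³*(-1 + p) (j(p) = (((2*p)*(-1 + p))*p)*p = ((2*p*(-1 + p))*p)*p = (2*p²*(-1 + p))*p = 2*p³*(-1 + p))
-18569/j(x(9, -3)) - 26176/(-20730) = -18569*1/(1458*(-1 + 9)) - 26176/(-20730) = -18569/(2*729*8) - 26176*(-1/20730) = -18569/11664 + 13088/10365 = -13269751/40299120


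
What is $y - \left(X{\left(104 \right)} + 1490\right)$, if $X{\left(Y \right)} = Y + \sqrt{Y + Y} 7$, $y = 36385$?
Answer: $34791 - 28 \sqrt{13} \approx 34690.0$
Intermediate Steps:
$X{\left(Y \right)} = Y + 7 \sqrt{2} \sqrt{Y}$ ($X{\left(Y \right)} = Y + \sqrt{2 Y} 7 = Y + \sqrt{2} \sqrt{Y} 7 = Y + 7 \sqrt{2} \sqrt{Y}$)
$y - \left(X{\left(104 \right)} + 1490\right) = 36385 - \left(\left(104 + 7 \sqrt{2} \sqrt{104}\right) + 1490\right) = 36385 - \left(\left(104 + 7 \sqrt{2} \cdot 2 \sqrt{26}\right) + 1490\right) = 36385 - \left(\left(104 + 28 \sqrt{13}\right) + 1490\right) = 36385 - \left(1594 + 28 \sqrt{13}\right) = 34791 - 28 \sqrt{13}$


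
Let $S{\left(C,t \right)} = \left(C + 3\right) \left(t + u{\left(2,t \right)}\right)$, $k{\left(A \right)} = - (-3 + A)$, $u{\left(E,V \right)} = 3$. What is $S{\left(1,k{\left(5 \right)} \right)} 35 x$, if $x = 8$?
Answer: $1120$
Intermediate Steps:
$k{\left(A \right)} = 3 - A$
$S{\left(C,t \right)} = \left(3 + C\right) \left(3 + t\right)$ ($S{\left(C,t \right)} = \left(C + 3\right) \left(t + 3\right) = \left(3 + C\right) \left(3 + t\right)$)
$S{\left(1,k{\left(5 \right)} \right)} 35 x = \left(9 + 3 \cdot 1 + 3 \left(3 - 5\right) + 1 \left(3 - 5\right)\right) 35 \cdot 8 = \left(9 + 3 + 3 \left(3 - 5\right) + 1 \left(3 - 5\right)\right) 35 \cdot 8 = \left(9 + 3 + 3 \left(-2\right) + 1 \left(-2\right)\right) 35 \cdot 8 = \left(9 + 3 - 6 - 2\right) 35 \cdot 8 = 4 \cdot 35 \cdot 8 = 140 \cdot 8 = 1120$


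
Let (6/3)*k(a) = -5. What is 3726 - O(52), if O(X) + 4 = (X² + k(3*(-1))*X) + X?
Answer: 1104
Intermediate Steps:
k(a) = -5/2 (k(a) = (½)*(-5) = -5/2)
O(X) = -4 + X² - 3*X/2 (O(X) = -4 + ((X² - 5*X/2) + X) = -4 + (X² - 3*X/2) = -4 + X² - 3*X/2)
3726 - O(52) = 3726 - (-4 + 52² - 3/2*52) = 3726 - (-4 + 2704 - 78) = 3726 - 1*2622 = 3726 - 2622 = 1104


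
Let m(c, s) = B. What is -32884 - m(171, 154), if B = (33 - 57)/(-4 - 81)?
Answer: -2795164/85 ≈ -32884.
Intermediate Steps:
B = 24/85 (B = -24/(-85) = -24*(-1/85) = 24/85 ≈ 0.28235)
m(c, s) = 24/85
-32884 - m(171, 154) = -32884 - 1*24/85 = -32884 - 24/85 = -2795164/85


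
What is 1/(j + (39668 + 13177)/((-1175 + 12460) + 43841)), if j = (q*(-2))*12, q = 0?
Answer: 55126/52845 ≈ 1.0432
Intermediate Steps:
j = 0 (j = (0*(-2))*12 = 0*12 = 0)
1/(j + (39668 + 13177)/((-1175 + 12460) + 43841)) = 1/(0 + (39668 + 13177)/((-1175 + 12460) + 43841)) = 1/(0 + 52845/(11285 + 43841)) = 1/(0 + 52845/55126) = 1/(52845/55126) = 55126/52845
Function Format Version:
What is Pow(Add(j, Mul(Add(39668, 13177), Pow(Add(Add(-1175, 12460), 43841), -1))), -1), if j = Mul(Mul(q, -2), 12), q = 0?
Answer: Rational(55126, 52845) ≈ 1.0432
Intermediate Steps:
j = 0 (j = Mul(Mul(0, -2), 12) = Mul(0, 12) = 0)
Pow(Add(j, Mul(Add(39668, 13177), Pow(Add(Add(-1175, 12460), 43841), -1))), -1) = Pow(Add(0, Mul(Add(39668, 13177), Pow(Add(Add(-1175, 12460), 43841), -1))), -1) = Pow(Add(0, Mul(52845, Pow(Add(11285, 43841), -1))), -1) = Pow(Add(0, Mul(52845, Pow(55126, -1))), -1) = Pow(Add(0, Mul(52845, Rational(1, 55126))), -1) = Pow(Add(0, Rational(52845, 55126)), -1) = Pow(Rational(52845, 55126), -1) = Rational(55126, 52845)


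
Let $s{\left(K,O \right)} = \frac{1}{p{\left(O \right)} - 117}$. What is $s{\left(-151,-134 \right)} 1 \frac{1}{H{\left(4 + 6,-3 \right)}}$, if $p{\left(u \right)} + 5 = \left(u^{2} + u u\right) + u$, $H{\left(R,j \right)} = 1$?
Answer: $\frac{1}{35656} \approx 2.8046 \cdot 10^{-5}$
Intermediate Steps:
$p{\left(u \right)} = -5 + u + 2 u^{2}$ ($p{\left(u \right)} = -5 + \left(\left(u^{2} + u u\right) + u\right) = -5 + \left(\left(u^{2} + u^{2}\right) + u\right) = -5 + \left(2 u^{2} + u\right) = -5 + \left(u + 2 u^{2}\right) = -5 + u + 2 u^{2}$)
$s{\left(K,O \right)} = \frac{1}{-122 + O + 2 O^{2}}$ ($s{\left(K,O \right)} = \frac{1}{\left(-5 + O + 2 O^{2}\right) - 117} = \frac{1}{-122 + O + 2 O^{2}}$)
$s{\left(-151,-134 \right)} 1 \frac{1}{H{\left(4 + 6,-3 \right)}} = \frac{1 \cdot 1^{-1}}{-122 - 134 + 2 \left(-134\right)^{2}} = \frac{1 \cdot 1}{-122 - 134 + 2 \cdot 17956} = \frac{1}{-122 - 134 + 35912} \cdot 1 = \frac{1}{35656} \cdot 1 = \frac{1}{35656}$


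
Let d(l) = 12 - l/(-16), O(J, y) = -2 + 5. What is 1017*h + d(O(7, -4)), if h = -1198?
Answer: -19493661/16 ≈ -1.2184e+6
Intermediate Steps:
O(J, y) = 3
d(l) = 12 + l/16 (d(l) = 12 - l*(-1)/16 = 12 - (-1)*l/16 = 12 + l/16)
1017*h + d(O(7, -4)) = 1017*(-1198) + (12 + (1/16)*3) = -1218366 + (12 + 3/16) = -1218366 + 195/16 = -19493661/16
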